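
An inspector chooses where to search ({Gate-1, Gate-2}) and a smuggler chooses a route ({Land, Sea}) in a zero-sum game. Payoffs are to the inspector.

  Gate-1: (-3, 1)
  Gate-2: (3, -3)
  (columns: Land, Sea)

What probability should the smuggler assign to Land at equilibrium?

2/5

Row minima: Gate-1 → -3, Gate-2 → -3; maximin = -3.
Column maxima: Land → 3, Sea → 1; minimax = 1.
-3 ≠ 1, so there is no saddle point; optimal play is mixed.
Let the inspector play Gate-1 with probability p. Expected payoff against Land: (-3)p + 3(1−p) = −6p + 3; against Sea: 1p + (-3)(1−p) = 4p − 3.
Setting these equal: −6p + 3 = 4p − 3 ⇒ −10p = -6 ⇒ p = 3/5, and the value is (-6)·(3/5) + 3 = -3/5.
For the smuggler: with q = P(Land), equating Gate-1's and Gate-2's payoffs gives −4q + 1 = 6q − 3 ⇒ q = 2/5.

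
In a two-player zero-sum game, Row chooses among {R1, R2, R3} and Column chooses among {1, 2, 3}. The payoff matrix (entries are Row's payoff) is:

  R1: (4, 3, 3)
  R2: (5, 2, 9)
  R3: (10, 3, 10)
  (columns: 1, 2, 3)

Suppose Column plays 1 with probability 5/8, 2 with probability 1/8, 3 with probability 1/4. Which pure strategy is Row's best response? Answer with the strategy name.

R3

Expected payoff of R1: (5/8)·4 + (1/8)·3 + (1/4)·3 = 29/8.
Expected payoff of R2: (5/8)·5 + (1/8)·2 + (1/4)·9 = 45/8.
Expected payoff of R3: (5/8)·10 + (1/8)·3 + (1/4)·10 = 73/8.
The largest is 73/8, so Row's best response is R3.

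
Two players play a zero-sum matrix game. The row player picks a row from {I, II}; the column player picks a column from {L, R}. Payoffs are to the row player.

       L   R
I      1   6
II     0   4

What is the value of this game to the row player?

Row minima: I → 1, II → 0; maximin = 1.
Column maxima: L → 1, R → 6; minimax = 1.
Since maximin = minimax = 1, there is a saddle point and the value is 1.

1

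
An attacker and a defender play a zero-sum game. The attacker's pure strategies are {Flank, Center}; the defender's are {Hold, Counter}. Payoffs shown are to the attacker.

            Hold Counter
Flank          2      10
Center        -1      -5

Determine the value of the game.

2

Row minima: Flank → 2, Center → -5; maximin = 2.
Column maxima: Hold → 2, Counter → 10; minimax = 2.
Since maximin = minimax = 2, there is a saddle point and the value is 2.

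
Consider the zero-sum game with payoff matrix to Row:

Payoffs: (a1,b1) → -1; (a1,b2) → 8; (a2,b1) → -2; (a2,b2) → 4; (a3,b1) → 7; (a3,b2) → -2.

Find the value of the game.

3

Row minima: a1 → -1, a2 → -2, a3 → -2; maximin = -1.
Column maxima: b1 → 7, b2 → 8; minimax = 7.
-1 ≠ 7, so there is no saddle point; optimal play is mixed.
a2 is strictly dominated by a1, so Row never plays it.
On the remaining 2×2 (a1, a3 vs b1, b2):
Let Row play a1 with probability p. Expected payoff against b1: (-1)p + 7(1−p) = −8p + 7; against b2: 8p + (-2)(1−p) = 10p − 2.
Setting these equal: −8p + 7 = 10p − 2 ⇒ −18p = -9 ⇒ p = 1/2, and the value is (-8)·(1/2) + 7 = 3.
For Column: with q = P(b1), equating a1's and a3's payoffs gives −9q + 8 = 9q − 2 ⇒ q = 5/9.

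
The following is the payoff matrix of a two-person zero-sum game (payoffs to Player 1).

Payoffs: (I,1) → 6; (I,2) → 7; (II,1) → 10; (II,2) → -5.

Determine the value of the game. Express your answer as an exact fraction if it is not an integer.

25/4

Row minima: I → 6, II → -5; maximin = 6.
Column maxima: 1 → 10, 2 → 7; minimax = 7.
6 ≠ 7, so there is no saddle point; optimal play is mixed.
Let Player 1 play I with probability p. Expected payoff against 1: 6p + 10(1−p) = −4p + 10; against 2: 7p + (-5)(1−p) = 12p − 5.
Setting these equal: −4p + 10 = 12p − 5 ⇒ −16p = -15 ⇒ p = 15/16, and the value is (-4)·(15/16) + 10 = 25/4.
For Player 2: with q = P(1), equating I's and II's payoffs gives −q + 7 = 15q − 5 ⇒ q = 3/4.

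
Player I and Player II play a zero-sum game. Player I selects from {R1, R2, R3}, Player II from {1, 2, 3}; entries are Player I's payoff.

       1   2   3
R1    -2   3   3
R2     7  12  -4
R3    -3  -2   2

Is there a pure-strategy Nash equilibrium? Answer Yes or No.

Row minima: R1 → -2, R2 → -4, R3 → -3; maximin = -2.
Column maxima: 1 → 7, 2 → 12, 3 → 3; minimax = 3.
-2 ≠ 3, so no pure-strategy equilibrium exists.

No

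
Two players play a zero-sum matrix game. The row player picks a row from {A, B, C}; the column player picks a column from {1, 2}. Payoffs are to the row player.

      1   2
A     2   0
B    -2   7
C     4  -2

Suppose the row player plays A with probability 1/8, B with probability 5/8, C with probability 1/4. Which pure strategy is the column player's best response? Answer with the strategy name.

If the column player plays 1, the row player's expected payoff is (1/8)·2 + (5/8)·(-2) + (1/4)·4 = 0.
If the column player plays 2, the row player's expected payoff is (1/8)·0 + (5/8)·7 + (1/4)·(-2) = 31/8.
The column player minimizes the row player's payoff; the smallest is 0, so the best response is 1.

1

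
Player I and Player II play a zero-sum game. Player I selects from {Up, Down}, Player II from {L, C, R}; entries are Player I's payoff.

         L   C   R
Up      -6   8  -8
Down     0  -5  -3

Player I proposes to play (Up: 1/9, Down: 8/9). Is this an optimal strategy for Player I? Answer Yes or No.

Against L this mix gives (1/9)·(-6) + (8/9)·0 = -2/3.
Against C this mix gives (1/9)·8 + (8/9)·(-5) = -32/9.
Against R this mix gives (1/9)·(-8) + (8/9)·(-3) = -32/9.
All of Player II's active replies (C, R) yield -32/9, and no column does worse for Player I. The mix makes Player II indifferent and guarantees -32/9, so it is optimal.

Yes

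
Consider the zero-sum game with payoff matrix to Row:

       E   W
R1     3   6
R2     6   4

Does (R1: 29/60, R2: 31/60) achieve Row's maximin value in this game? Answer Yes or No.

Against E this mix gives (29/60)·3 + (31/60)·6 = 91/20.
Against W this mix gives (29/60)·6 + (31/60)·4 = 149/30.
Column will play E, holding Row to 91/20. Shifting weight toward the row that does better against E would raise this floor (the equalizing mix achieves 24/5 against both E and W), so the proposed strategy is not optimal.

No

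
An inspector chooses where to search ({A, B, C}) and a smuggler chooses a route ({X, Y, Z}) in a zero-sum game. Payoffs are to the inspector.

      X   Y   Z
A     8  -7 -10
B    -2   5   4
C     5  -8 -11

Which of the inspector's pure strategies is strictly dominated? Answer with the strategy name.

A gives a strictly higher payoff than C against every column: 8 > 5, -7 > -8, -10 > -11.
So C is strictly dominated and the inspector never plays it.

C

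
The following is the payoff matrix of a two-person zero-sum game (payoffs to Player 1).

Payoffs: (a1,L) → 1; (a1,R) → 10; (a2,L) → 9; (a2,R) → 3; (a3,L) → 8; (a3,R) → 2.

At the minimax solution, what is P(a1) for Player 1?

2/5

Row minima: a1 → 1, a2 → 3, a3 → 2; maximin = 3.
Column maxima: L → 9, R → 10; minimax = 9.
3 ≠ 9, so there is no saddle point; optimal play is mixed.
a3 is strictly dominated by a2, so Player 1 never plays it.
On the remaining 2×2 (a1, a2 vs L, R):
Let Player 1 play a1 with probability p. Expected payoff against L: 1p + 9(1−p) = −8p + 9; against R: 10p + 3(1−p) = 7p + 3.
Setting these equal: −8p + 9 = 7p + 3 ⇒ −15p = -6 ⇒ p = 2/5, and the value is (-8)·(2/5) + 9 = 29/5.
For Player 2: with q = P(L), equating a1's and a2's payoffs gives −9q + 10 = 6q + 3 ⇒ q = 7/15.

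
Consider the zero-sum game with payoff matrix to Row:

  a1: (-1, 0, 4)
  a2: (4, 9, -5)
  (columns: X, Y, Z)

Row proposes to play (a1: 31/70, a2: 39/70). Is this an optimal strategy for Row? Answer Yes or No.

No

Against X this mix gives (31/70)·(-1) + (39/70)·4 = 25/14.
Against Y this mix gives (31/70)·0 + (39/70)·9 = 351/70.
Against Z this mix gives (31/70)·4 + (39/70)·(-5) = -71/70.
Column will play Z, holding Row to -71/70. Shifting weight toward the row that does better against Z would raise this floor (the equalizing mix achieves 11/14 against both Z and X), so the proposed strategy is not optimal.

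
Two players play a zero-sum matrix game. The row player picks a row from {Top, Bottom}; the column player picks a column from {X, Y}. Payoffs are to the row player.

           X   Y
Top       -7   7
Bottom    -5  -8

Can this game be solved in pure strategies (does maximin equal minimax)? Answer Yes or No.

Row minima: Top → -7, Bottom → -8; maximin = -7.
Column maxima: X → -5, Y → 7; minimax = -5.
-7 ≠ -5, so no pure-strategy equilibrium exists.

No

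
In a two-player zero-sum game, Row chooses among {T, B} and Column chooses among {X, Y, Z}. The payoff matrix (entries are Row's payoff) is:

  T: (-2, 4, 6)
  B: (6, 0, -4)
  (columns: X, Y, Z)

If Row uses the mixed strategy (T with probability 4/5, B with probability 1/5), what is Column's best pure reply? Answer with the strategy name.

If Column plays X, Row's expected payoff is (4/5)·(-2) + (1/5)·6 = -2/5.
If Column plays Y, Row's expected payoff is (4/5)·4 + (1/5)·0 = 16/5.
If Column plays Z, Row's expected payoff is (4/5)·6 + (1/5)·(-4) = 4.
Column minimizes Row's payoff; the smallest is -2/5, so the best response is X.

X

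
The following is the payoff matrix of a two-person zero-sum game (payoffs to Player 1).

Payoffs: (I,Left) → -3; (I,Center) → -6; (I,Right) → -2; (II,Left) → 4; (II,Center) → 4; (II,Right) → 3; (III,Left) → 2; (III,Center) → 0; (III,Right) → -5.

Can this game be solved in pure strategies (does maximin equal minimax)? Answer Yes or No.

Yes

Row minima: I → -6, II → 3, III → -5; maximin = 3.
Column maxima: Left → 4, Center → 4, Right → 3; minimax = 3.
maximin = minimax = 3, so a saddle point exists.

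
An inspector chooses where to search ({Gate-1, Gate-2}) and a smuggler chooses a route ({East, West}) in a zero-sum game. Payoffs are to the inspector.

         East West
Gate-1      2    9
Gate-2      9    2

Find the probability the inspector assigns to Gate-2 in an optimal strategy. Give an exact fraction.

Row minima: Gate-1 → 2, Gate-2 → 2; maximin = 2.
Column maxima: East → 9, West → 9; minimax = 9.
2 ≠ 9, so there is no saddle point; optimal play is mixed.
Let the inspector play Gate-1 with probability p. Expected payoff against East: 2p + 9(1−p) = −7p + 9; against West: 9p + 2(1−p) = 7p + 2.
Setting these equal: −7p + 9 = 7p + 2 ⇒ −14p = -7 ⇒ p = 1/2, and the value is (-7)·(1/2) + 9 = 11/2.
For the smuggler: with q = P(East), equating Gate-1's and Gate-2's payoffs gives −7q + 9 = 7q + 2 ⇒ q = 1/2.

1/2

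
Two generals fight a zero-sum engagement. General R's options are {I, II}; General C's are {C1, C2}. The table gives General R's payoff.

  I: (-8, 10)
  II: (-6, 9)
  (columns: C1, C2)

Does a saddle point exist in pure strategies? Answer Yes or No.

Row minima: I → -8, II → -6; maximin = -6.
Column maxima: C1 → -6, C2 → 10; minimax = -6.
maximin = minimax = -6, so a saddle point exists.

Yes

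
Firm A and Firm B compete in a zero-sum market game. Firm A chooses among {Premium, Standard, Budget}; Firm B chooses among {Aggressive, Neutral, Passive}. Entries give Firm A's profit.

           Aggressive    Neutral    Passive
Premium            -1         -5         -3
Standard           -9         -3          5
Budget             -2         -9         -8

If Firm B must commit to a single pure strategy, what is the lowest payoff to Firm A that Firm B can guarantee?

-3

Column maxima: Aggressive → -1, Neutral → -3, Passive → 5.
The smallest of these is -3.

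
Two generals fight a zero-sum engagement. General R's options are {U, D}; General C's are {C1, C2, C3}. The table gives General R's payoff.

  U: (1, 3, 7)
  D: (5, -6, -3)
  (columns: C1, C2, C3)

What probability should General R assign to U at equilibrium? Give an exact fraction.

Row minima: U → 1, D → -6; maximin = 1.
Column maxima: C1 → 5, C2 → 3, C3 → 7; minimax = 3.
1 ≠ 3, so there is no saddle point; optimal play is mixed.
C3 is strictly dominated by C2 (it gives General R strictly more in every row), so General C never plays it.
On the remaining 2×2 (U, D vs C1, C2):
Let General R play U with probability p. Expected payoff against C1: 1p + 5(1−p) = −4p + 5; against C2: 3p + (-6)(1−p) = 9p − 6.
Setting these equal: −4p + 5 = 9p − 6 ⇒ −13p = -11 ⇒ p = 11/13, and the value is (-4)·(11/13) + 5 = 21/13.
For General C: with q = P(C1), equating U's and D's payoffs gives −2q + 3 = 11q − 6 ⇒ q = 9/13.

11/13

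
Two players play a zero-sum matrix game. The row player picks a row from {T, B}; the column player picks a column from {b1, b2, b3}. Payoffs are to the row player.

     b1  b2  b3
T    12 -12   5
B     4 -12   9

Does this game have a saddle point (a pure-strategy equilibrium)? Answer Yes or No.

Row minima: T → -12, B → -12; maximin = -12.
Column maxima: b1 → 12, b2 → -12, b3 → 9; minimax = -12.
maximin = minimax = -12, so a saddle point exists.

Yes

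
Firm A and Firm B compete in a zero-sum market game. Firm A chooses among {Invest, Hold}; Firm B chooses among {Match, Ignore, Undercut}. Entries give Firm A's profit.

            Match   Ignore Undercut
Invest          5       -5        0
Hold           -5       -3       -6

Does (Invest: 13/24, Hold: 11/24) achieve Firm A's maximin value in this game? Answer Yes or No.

Against Match this mix gives (13/24)·5 + (11/24)·(-5) = 5/12.
Against Ignore this mix gives (13/24)·(-5) + (11/24)·(-3) = -49/12.
Against Undercut this mix gives (13/24)·0 + (11/24)·(-6) = -11/4.
Firm B will play Ignore, holding Firm A to -49/12. Shifting weight toward the row that does better against Ignore would raise this floor (the equalizing mix achieves -15/4 against both Ignore and Undercut), so the proposed strategy is not optimal.

No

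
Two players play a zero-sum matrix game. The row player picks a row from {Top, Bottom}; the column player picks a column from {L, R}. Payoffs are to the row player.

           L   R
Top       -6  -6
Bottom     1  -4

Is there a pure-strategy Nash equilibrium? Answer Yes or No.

Row minima: Top → -6, Bottom → -4; maximin = -4.
Column maxima: L → 1, R → -4; minimax = -4.
maximin = minimax = -4, so a saddle point exists.

Yes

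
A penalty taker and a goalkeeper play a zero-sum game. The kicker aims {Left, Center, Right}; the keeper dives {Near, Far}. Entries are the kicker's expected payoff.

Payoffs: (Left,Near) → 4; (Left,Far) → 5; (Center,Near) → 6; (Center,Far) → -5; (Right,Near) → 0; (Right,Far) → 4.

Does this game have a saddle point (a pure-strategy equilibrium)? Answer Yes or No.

No

Row minima: Left → 4, Center → -5, Right → 0; maximin = 4.
Column maxima: Near → 6, Far → 5; minimax = 5.
4 ≠ 5, so no pure-strategy equilibrium exists.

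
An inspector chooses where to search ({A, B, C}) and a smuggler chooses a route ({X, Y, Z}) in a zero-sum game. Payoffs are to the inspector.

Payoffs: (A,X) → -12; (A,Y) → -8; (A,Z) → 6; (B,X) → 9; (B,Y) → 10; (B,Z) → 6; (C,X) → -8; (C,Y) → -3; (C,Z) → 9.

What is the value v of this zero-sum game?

Row minima: A → -12, B → 6, C → -8; maximin = 6.
Column maxima: X → 9, Y → 10, Z → 9; minimax = 9.
6 ≠ 9, so there is no saddle point; optimal play is mixed.
A is strictly dominated by C, so the inspector never plays it.
Y is strictly dominated by X (it gives the inspector strictly more in every row), so the smuggler never plays it.
On the remaining 2×2 (B, C vs X, Z):
Let the inspector play B with probability p. Expected payoff against X: 9p + (-8)(1−p) = 17p − 8; against Z: 6p + 9(1−p) = −3p + 9.
Setting these equal: 17p − 8 = −3p + 9 ⇒ 20p = 17 ⇒ p = 17/20, and the value is (17)·(17/20) − 8 = 129/20.
For the smuggler: with q = P(X), equating B's and C's payoffs gives 3q + 6 = −17q + 9 ⇒ q = 3/20.

129/20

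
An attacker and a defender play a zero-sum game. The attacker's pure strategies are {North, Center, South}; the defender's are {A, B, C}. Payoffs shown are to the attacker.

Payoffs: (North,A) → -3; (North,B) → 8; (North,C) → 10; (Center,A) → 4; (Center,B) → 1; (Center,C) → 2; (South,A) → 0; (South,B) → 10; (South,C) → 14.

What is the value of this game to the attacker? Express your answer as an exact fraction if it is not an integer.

40/13

Row minima: North → -3, Center → 1, South → 0; maximin = 1.
Column maxima: A → 4, B → 10, C → 14; minimax = 4.
1 ≠ 4, so there is no saddle point; optimal play is mixed.
North is strictly dominated by South, so the attacker never plays it.
C is strictly dominated by B (it gives the attacker strictly more in every row), so the defender never plays it.
On the remaining 2×2 (Center, South vs A, B):
Let the attacker play Center with probability p. Expected payoff against A: 4p + 0(1−p) = 4p; against B: 1p + 10(1−p) = −9p + 10.
Setting these equal: 4p = −9p + 10 ⇒ 13p = 10 ⇒ p = 10/13, and the value is (4)·(10/13) = 40/13.
For the defender: with q = P(A), equating Center's and South's payoffs gives 3q + 1 = −10q + 10 ⇒ q = 9/13.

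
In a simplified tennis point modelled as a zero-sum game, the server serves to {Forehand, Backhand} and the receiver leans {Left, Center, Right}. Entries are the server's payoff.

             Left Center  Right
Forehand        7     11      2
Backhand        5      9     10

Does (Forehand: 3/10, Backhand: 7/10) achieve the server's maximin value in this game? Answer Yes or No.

Against Left this mix gives (3/10)·7 + (7/10)·5 = 28/5.
Against Center this mix gives (3/10)·11 + (7/10)·9 = 48/5.
Against Right this mix gives (3/10)·2 + (7/10)·10 = 38/5.
The receiver will play Left, holding the server to 28/5. Shifting weight toward the row that does better against Left would raise this floor (the equalizing mix achieves 6 against both Left and Right), so the proposed strategy is not optimal.

No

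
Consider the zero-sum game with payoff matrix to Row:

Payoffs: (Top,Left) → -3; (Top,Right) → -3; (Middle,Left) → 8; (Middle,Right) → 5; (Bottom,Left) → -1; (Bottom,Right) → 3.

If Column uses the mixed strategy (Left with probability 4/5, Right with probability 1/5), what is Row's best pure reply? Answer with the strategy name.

Middle

Expected payoff of Top: (4/5)·(-3) + (1/5)·(-3) = -3.
Expected payoff of Middle: (4/5)·8 + (1/5)·5 = 37/5.
Expected payoff of Bottom: (4/5)·(-1) + (1/5)·3 = -1/5.
The largest is 37/5, so Row's best response is Middle.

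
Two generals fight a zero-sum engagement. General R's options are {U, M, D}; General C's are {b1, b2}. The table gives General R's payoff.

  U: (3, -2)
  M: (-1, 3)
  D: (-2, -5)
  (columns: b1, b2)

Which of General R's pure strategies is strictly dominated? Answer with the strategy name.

D

U gives a strictly higher payoff than D against every column: 3 > -2, -2 > -5.
So D is strictly dominated and General R never plays it.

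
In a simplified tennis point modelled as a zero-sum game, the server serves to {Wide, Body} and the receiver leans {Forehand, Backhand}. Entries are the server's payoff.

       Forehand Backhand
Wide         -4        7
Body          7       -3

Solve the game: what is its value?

37/21

Row minima: Wide → -4, Body → -3; maximin = -3.
Column maxima: Forehand → 7, Backhand → 7; minimax = 7.
-3 ≠ 7, so there is no saddle point; optimal play is mixed.
Let the server play Wide with probability p. Expected payoff against Forehand: (-4)p + 7(1−p) = −11p + 7; against Backhand: 7p + (-3)(1−p) = 10p − 3.
Setting these equal: −11p + 7 = 10p − 3 ⇒ −21p = -10 ⇒ p = 10/21, and the value is (-11)·(10/21) + 7 = 37/21.
For the receiver: with q = P(Forehand), equating Wide's and Body's payoffs gives −11q + 7 = 10q − 3 ⇒ q = 10/21.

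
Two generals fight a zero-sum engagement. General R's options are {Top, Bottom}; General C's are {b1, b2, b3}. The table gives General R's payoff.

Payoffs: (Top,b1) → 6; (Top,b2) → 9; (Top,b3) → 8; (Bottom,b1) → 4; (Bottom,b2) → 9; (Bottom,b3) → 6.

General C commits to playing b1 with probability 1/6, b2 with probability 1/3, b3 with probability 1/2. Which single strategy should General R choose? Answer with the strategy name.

Top

Expected payoff of Top: (1/6)·6 + (1/3)·9 + (1/2)·8 = 8.
Expected payoff of Bottom: (1/6)·4 + (1/3)·9 + (1/2)·6 = 20/3.
The largest is 8, so General R's best response is Top.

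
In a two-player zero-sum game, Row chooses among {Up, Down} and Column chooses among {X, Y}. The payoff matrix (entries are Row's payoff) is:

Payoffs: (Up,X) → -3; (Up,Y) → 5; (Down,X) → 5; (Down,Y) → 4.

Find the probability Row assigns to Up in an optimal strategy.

Row minima: Up → -3, Down → 4; maximin = 4.
Column maxima: X → 5, Y → 5; minimax = 5.
4 ≠ 5, so there is no saddle point; optimal play is mixed.
Let Row play Up with probability p. Expected payoff against X: (-3)p + 5(1−p) = −8p + 5; against Y: 5p + 4(1−p) = p + 4.
Setting these equal: −8p + 5 = p + 4 ⇒ −9p = -1 ⇒ p = 1/9, and the value is (-8)·(1/9) + 5 = 37/9.
For Column: with q = P(X), equating Up's and Down's payoffs gives −8q + 5 = q + 4 ⇒ q = 1/9.

1/9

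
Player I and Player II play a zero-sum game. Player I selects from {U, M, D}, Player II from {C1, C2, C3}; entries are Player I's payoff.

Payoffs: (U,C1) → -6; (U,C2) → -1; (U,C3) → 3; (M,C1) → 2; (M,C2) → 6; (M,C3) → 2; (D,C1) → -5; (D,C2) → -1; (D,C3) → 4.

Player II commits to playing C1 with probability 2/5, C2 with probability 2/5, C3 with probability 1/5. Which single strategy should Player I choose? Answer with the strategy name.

M

Expected payoff of U: (2/5)·(-6) + (2/5)·(-1) + (1/5)·3 = -11/5.
Expected payoff of M: (2/5)·2 + (2/5)·6 + (1/5)·2 = 18/5.
Expected payoff of D: (2/5)·(-5) + (2/5)·(-1) + (1/5)·4 = -8/5.
The largest is 18/5, so Player I's best response is M.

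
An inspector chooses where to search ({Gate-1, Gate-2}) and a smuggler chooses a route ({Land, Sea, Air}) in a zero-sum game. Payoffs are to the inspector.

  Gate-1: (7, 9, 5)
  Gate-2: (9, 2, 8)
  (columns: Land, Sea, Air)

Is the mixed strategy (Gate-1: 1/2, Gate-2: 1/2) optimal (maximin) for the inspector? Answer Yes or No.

Against Land this mix gives (1/2)·7 + (1/2)·9 = 8.
Against Sea this mix gives (1/2)·9 + (1/2)·2 = 11/2.
Against Air this mix gives (1/2)·5 + (1/2)·8 = 13/2.
The smuggler will play Sea, holding the inspector to 11/2. Shifting weight toward the row that does better against Sea would raise this floor (the equalizing mix achieves 31/5 against both Sea and Air), so the proposed strategy is not optimal.

No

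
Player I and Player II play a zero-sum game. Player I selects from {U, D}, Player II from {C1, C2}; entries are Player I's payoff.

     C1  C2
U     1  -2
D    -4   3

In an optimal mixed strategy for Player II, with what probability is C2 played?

1/2

Row minima: U → -2, D → -4; maximin = -2.
Column maxima: C1 → 1, C2 → 3; minimax = 1.
-2 ≠ 1, so there is no saddle point; optimal play is mixed.
Let Player I play U with probability p. Expected payoff against C1: 1p + (-4)(1−p) = 5p − 4; against C2: (-2)p + 3(1−p) = −5p + 3.
Setting these equal: 5p − 4 = −5p + 3 ⇒ 10p = 7 ⇒ p = 7/10, and the value is (5)·(7/10) − 4 = -1/2.
For Player II: with q = P(C1), equating U's and D's payoffs gives 3q − 2 = −7q + 3 ⇒ q = 1/2.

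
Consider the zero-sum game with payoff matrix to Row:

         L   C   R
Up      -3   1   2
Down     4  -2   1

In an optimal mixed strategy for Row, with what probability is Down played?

2/5

Row minima: Up → -3, Down → -2; maximin = -2.
Column maxima: L → 4, C → 1, R → 2; minimax = 1.
-2 ≠ 1, so there is no saddle point; optimal play is mixed.
R is strictly dominated by C (it gives Row strictly more in every row), so Column never plays it.
On the remaining 2×2 (Up, Down vs L, C):
Let Row play Up with probability p. Expected payoff against L: (-3)p + 4(1−p) = −7p + 4; against C: 1p + (-2)(1−p) = 3p − 2.
Setting these equal: −7p + 4 = 3p − 2 ⇒ −10p = -6 ⇒ p = 3/5, and the value is (-7)·(3/5) + 4 = -1/5.
For Column: with q = P(L), equating Up's and Down's payoffs gives −4q + 1 = 6q − 2 ⇒ q = 3/10.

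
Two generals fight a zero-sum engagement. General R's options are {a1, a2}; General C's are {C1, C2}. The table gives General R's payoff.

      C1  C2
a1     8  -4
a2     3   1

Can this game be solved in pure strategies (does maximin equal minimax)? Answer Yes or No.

Yes

Row minima: a1 → -4, a2 → 1; maximin = 1.
Column maxima: C1 → 8, C2 → 1; minimax = 1.
maximin = minimax = 1, so a saddle point exists.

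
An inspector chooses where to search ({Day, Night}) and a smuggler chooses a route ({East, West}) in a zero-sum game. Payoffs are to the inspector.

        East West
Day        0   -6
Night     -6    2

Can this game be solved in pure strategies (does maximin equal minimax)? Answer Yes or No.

Row minima: Day → -6, Night → -6; maximin = -6.
Column maxima: East → 0, West → 2; minimax = 0.
-6 ≠ 0, so no pure-strategy equilibrium exists.

No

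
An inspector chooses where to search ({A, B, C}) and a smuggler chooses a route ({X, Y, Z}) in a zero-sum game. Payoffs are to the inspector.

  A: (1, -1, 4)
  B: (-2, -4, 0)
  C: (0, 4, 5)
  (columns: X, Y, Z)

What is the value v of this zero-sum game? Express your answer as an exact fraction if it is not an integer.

Row minima: A → -1, B → -4, C → 0; maximin = 0.
Column maxima: X → 1, Y → 4, Z → 5; minimax = 1.
0 ≠ 1, so there is no saddle point; optimal play is mixed.
B is strictly dominated by A, so the inspector never plays it.
Z is strictly dominated by X (it gives the inspector strictly more in every row), so the smuggler never plays it.
On the remaining 2×2 (A, C vs X, Y):
Let the inspector play A with probability p. Expected payoff against X: 1p + 0(1−p) = p; against Y: (-1)p + 4(1−p) = −5p + 4.
Setting these equal: p = −5p + 4 ⇒ 6p = 4 ⇒ p = 2/3, and the value is (1)·(2/3) = 2/3.
For the smuggler: with q = P(X), equating A's and C's payoffs gives 2q − 1 = −4q + 4 ⇒ q = 5/6.

2/3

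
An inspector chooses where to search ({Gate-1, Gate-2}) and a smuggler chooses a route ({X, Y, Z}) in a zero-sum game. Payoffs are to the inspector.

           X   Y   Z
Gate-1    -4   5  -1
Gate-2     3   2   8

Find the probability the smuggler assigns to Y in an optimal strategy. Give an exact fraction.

Row minima: Gate-1 → -4, Gate-2 → 2; maximin = 2.
Column maxima: X → 3, Y → 5, Z → 8; minimax = 3.
2 ≠ 3, so there is no saddle point; optimal play is mixed.
Z is strictly dominated by X (it gives the inspector strictly more in every row), so the smuggler never plays it.
On the remaining 2×2 (Gate-1, Gate-2 vs X, Y):
Let the inspector play Gate-1 with probability p. Expected payoff against X: (-4)p + 3(1−p) = −7p + 3; against Y: 5p + 2(1−p) = 3p + 2.
Setting these equal: −7p + 3 = 3p + 2 ⇒ −10p = -1 ⇒ p = 1/10, and the value is (-7)·(1/10) + 3 = 23/10.
For the smuggler: with q = P(X), equating Gate-1's and Gate-2's payoffs gives −9q + 5 = q + 2 ⇒ q = 3/10.

7/10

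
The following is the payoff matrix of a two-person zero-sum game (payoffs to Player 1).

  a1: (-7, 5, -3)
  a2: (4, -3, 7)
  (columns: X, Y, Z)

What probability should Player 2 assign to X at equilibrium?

Row minima: a1 → -7, a2 → -3; maximin = -3.
Column maxima: X → 4, Y → 5, Z → 7; minimax = 4.
-3 ≠ 4, so there is no saddle point; optimal play is mixed.
Z is strictly dominated by X (it gives Player 1 strictly more in every row), so Player 2 never plays it.
On the remaining 2×2 (a1, a2 vs X, Y):
Let Player 1 play a1 with probability p. Expected payoff against X: (-7)p + 4(1−p) = −11p + 4; against Y: 5p + (-3)(1−p) = 8p − 3.
Setting these equal: −11p + 4 = 8p − 3 ⇒ −19p = -7 ⇒ p = 7/19, and the value is (-11)·(7/19) + 4 = -1/19.
For Player 2: with q = P(X), equating a1's and a2's payoffs gives −12q + 5 = 7q − 3 ⇒ q = 8/19.

8/19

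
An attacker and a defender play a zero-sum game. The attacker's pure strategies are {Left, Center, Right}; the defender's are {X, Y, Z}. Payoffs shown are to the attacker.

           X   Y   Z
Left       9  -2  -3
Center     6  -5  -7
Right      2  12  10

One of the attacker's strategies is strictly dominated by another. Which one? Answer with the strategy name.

Left gives a strictly higher payoff than Center against every column: 9 > 6, -2 > -5, -3 > -7.
So Center is strictly dominated and the attacker never plays it.

Center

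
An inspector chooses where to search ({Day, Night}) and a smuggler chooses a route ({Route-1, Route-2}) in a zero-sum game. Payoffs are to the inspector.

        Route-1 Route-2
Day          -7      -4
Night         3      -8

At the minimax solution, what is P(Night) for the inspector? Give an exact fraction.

3/14

Row minima: Day → -7, Night → -8; maximin = -7.
Column maxima: Route-1 → 3, Route-2 → -4; minimax = -4.
-7 ≠ -4, so there is no saddle point; optimal play is mixed.
Let the inspector play Day with probability p. Expected payoff against Route-1: (-7)p + 3(1−p) = −10p + 3; against Route-2: (-4)p + (-8)(1−p) = 4p − 8.
Setting these equal: −10p + 3 = 4p − 8 ⇒ −14p = -11 ⇒ p = 11/14, and the value is (-10)·(11/14) + 3 = -34/7.
For the smuggler: with q = P(Route-1), equating Day's and Night's payoffs gives −3q − 4 = 11q − 8 ⇒ q = 2/7.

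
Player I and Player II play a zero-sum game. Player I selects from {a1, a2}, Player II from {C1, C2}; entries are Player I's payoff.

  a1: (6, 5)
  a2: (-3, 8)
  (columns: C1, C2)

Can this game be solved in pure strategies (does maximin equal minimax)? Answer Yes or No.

No

Row minima: a1 → 5, a2 → -3; maximin = 5.
Column maxima: C1 → 6, C2 → 8; minimax = 6.
5 ≠ 6, so no pure-strategy equilibrium exists.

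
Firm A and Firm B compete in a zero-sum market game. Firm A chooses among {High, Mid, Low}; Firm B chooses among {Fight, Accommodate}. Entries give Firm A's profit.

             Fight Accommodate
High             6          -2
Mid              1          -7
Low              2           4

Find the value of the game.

14/5

Row minima: High → -2, Mid → -7, Low → 2; maximin = 2.
Column maxima: Fight → 6, Accommodate → 4; minimax = 4.
2 ≠ 4, so there is no saddle point; optimal play is mixed.
Mid is strictly dominated by High, so Firm A never plays it.
On the remaining 2×2 (High, Low vs Fight, Accommodate):
Let Firm A play High with probability p. Expected payoff against Fight: 6p + 2(1−p) = 4p + 2; against Accommodate: (-2)p + 4(1−p) = −6p + 4.
Setting these equal: 4p + 2 = −6p + 4 ⇒ 10p = 2 ⇒ p = 1/5, and the value is (4)·(1/5) + 2 = 14/5.
For Firm B: with q = P(Fight), equating High's and Low's payoffs gives 8q − 2 = −2q + 4 ⇒ q = 3/5.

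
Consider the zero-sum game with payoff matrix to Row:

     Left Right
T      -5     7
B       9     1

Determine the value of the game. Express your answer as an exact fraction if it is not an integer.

17/5

Row minima: T → -5, B → 1; maximin = 1.
Column maxima: Left → 9, Right → 7; minimax = 7.
1 ≠ 7, so there is no saddle point; optimal play is mixed.
Let Row play T with probability p. Expected payoff against Left: (-5)p + 9(1−p) = −14p + 9; against Right: 7p + 1(1−p) = 6p + 1.
Setting these equal: −14p + 9 = 6p + 1 ⇒ −20p = -8 ⇒ p = 2/5, and the value is (-14)·(2/5) + 9 = 17/5.
For Column: with q = P(Left), equating T's and B's payoffs gives −12q + 7 = 8q + 1 ⇒ q = 3/10.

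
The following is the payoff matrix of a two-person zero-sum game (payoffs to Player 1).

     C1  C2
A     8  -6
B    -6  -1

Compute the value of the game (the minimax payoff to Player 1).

Row minima: A → -6, B → -6; maximin = -6.
Column maxima: C1 → 8, C2 → -1; minimax = -1.
-6 ≠ -1, so there is no saddle point; optimal play is mixed.
Let Player 1 play A with probability p. Expected payoff against C1: 8p + (-6)(1−p) = 14p − 6; against C2: (-6)p + (-1)(1−p) = −5p − 1.
Setting these equal: 14p − 6 = −5p − 1 ⇒ 19p = 5 ⇒ p = 5/19, and the value is (14)·(5/19) − 6 = -44/19.
For Player 2: with q = P(C1), equating A's and B's payoffs gives 14q − 6 = −5q − 1 ⇒ q = 5/19.

-44/19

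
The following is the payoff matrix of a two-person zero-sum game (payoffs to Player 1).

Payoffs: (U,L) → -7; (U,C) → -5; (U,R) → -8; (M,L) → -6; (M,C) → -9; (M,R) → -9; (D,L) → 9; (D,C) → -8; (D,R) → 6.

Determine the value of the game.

-94/17

Row minima: U → -8, M → -9, D → -8; maximin = -8.
Column maxima: L → 9, C → -5, R → 6; minimax = -5.
-8 ≠ -5, so there is no saddle point; optimal play is mixed.
M is strictly dominated by D, so Player 1 never plays it.
L is strictly dominated by R (it gives Player 1 strictly more in every row), so Player 2 never plays it.
On the remaining 2×2 (U, D vs C, R):
Let Player 1 play U with probability p. Expected payoff against C: (-5)p + (-8)(1−p) = 3p − 8; against R: (-8)p + 6(1−p) = −14p + 6.
Setting these equal: 3p − 8 = −14p + 6 ⇒ 17p = 14 ⇒ p = 14/17, and the value is (3)·(14/17) − 8 = -94/17.
For Player 2: with q = P(C), equating U's and D's payoffs gives 3q − 8 = −14q + 6 ⇒ q = 14/17.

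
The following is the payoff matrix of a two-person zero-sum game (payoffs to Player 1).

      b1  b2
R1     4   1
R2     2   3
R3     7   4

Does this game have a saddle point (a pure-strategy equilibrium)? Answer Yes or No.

Row minima: R1 → 1, R2 → 2, R3 → 4; maximin = 4.
Column maxima: b1 → 7, b2 → 4; minimax = 4.
maximin = minimax = 4, so a saddle point exists.

Yes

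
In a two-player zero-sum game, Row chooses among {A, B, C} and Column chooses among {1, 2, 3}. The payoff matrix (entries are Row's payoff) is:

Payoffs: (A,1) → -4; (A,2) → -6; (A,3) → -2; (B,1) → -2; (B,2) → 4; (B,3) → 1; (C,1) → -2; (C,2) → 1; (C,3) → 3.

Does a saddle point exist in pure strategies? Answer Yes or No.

Row minima: A → -6, B → -2, C → -2; maximin = -2.
Column maxima: 1 → -2, 2 → 4, 3 → 3; minimax = -2.
maximin = minimax = -2, so a saddle point exists.

Yes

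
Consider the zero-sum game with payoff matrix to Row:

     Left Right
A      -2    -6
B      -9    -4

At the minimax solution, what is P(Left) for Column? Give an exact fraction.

Row minima: A → -6, B → -9; maximin = -6.
Column maxima: Left → -2, Right → -4; minimax = -4.
-6 ≠ -4, so there is no saddle point; optimal play is mixed.
Let Row play A with probability p. Expected payoff against Left: (-2)p + (-9)(1−p) = 7p − 9; against Right: (-6)p + (-4)(1−p) = −2p − 4.
Setting these equal: 7p − 9 = −2p − 4 ⇒ 9p = 5 ⇒ p = 5/9, and the value is (7)·(5/9) − 9 = -46/9.
For Column: with q = P(Left), equating A's and B's payoffs gives 4q − 6 = −5q − 4 ⇒ q = 2/9.

2/9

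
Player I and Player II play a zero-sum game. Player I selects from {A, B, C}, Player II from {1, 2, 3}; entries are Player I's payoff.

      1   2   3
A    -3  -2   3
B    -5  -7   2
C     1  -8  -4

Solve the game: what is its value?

-13/5

Row minima: A → -3, B → -7, C → -8; maximin = -3.
Column maxima: 1 → 1, 2 → -2, 3 → 3; minimax = -2.
-3 ≠ -2, so there is no saddle point; optimal play is mixed.
B is strictly dominated by A, so Player I never plays it.
3 is strictly dominated by 2 (it gives Player I strictly more in every row), so Player II never plays it.
On the remaining 2×2 (A, C vs 1, 2):
Let Player I play A with probability p. Expected payoff against 1: (-3)p + 1(1−p) = −4p + 1; against 2: (-2)p + (-8)(1−p) = 6p − 8.
Setting these equal: −4p + 1 = 6p − 8 ⇒ −10p = -9 ⇒ p = 9/10, and the value is (-4)·(9/10) + 1 = -13/5.
For Player II: with q = P(1), equating A's and C's payoffs gives −q − 2 = 9q − 8 ⇒ q = 3/5.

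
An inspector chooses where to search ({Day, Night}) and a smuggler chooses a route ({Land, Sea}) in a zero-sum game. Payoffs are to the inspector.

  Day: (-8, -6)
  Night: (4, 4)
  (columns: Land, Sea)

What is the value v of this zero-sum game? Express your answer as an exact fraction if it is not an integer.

Row minima: Day → -8, Night → 4; maximin = 4.
Column maxima: Land → 4, Sea → 4; minimax = 4.
Since maximin = minimax = 4, there is a saddle point and the value is 4.

4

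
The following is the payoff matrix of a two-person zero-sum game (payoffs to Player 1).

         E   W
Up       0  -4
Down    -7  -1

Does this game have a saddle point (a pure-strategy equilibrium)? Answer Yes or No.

No

Row minima: Up → -4, Down → -7; maximin = -4.
Column maxima: E → 0, W → -1; minimax = -1.
-4 ≠ -1, so no pure-strategy equilibrium exists.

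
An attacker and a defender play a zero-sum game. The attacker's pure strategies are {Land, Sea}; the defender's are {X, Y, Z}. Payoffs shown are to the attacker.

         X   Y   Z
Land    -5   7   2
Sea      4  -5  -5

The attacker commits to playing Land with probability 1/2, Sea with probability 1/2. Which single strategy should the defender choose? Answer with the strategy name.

If the defender plays X, the attacker's expected payoff is (1/2)·(-5) + (1/2)·4 = -1/2.
If the defender plays Y, the attacker's expected payoff is (1/2)·7 + (1/2)·(-5) = 1.
If the defender plays Z, the attacker's expected payoff is (1/2)·2 + (1/2)·(-5) = -3/2.
The defender minimizes the attacker's payoff; the smallest is -3/2, so the best response is Z.

Z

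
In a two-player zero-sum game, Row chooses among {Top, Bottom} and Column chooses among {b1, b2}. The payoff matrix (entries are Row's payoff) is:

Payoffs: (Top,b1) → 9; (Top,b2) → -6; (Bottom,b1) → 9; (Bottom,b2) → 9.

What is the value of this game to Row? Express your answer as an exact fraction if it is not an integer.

9

Row minima: Top → -6, Bottom → 9; maximin = 9.
Column maxima: b1 → 9, b2 → 9; minimax = 9.
Since maximin = minimax = 9, there is a saddle point and the value is 9.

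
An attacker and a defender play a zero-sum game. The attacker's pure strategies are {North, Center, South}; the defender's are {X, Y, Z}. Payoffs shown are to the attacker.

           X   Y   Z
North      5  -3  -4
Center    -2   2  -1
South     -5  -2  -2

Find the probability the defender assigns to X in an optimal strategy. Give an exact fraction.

3/10

Row minima: North → -4, Center → -2, South → -5; maximin = -2.
Column maxima: X → 5, Y → 2, Z → -1; minimax = -1.
-2 ≠ -1, so there is no saddle point; optimal play is mixed.
South is strictly dominated by Center, so the attacker never plays it.
With South eliminated, Y is strictly dominated by Z (it gives the attacker strictly more in every remaining row), so the defender never plays it.
On the remaining 2×2 (North, Center vs X, Z):
Let the attacker play North with probability p. Expected payoff against X: 5p + (-2)(1−p) = 7p − 2; against Z: (-4)p + (-1)(1−p) = −3p − 1.
Setting these equal: 7p − 2 = −3p − 1 ⇒ 10p = 1 ⇒ p = 1/10, and the value is (7)·(1/10) − 2 = -13/10.
For the defender: with q = P(X), equating North's and Center's payoffs gives 9q − 4 = −q − 1 ⇒ q = 3/10.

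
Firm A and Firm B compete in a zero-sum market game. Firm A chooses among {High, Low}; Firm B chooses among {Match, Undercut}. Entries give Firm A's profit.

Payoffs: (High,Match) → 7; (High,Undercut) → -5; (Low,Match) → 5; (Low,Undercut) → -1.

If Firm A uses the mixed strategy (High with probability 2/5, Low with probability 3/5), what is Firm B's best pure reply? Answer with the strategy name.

Undercut

If Firm B plays Match, Firm A's expected payoff is (2/5)·7 + (3/5)·5 = 29/5.
If Firm B plays Undercut, Firm A's expected payoff is (2/5)·(-5) + (3/5)·(-1) = -13/5.
Firm B minimizes Firm A's payoff; the smallest is -13/5, so the best response is Undercut.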